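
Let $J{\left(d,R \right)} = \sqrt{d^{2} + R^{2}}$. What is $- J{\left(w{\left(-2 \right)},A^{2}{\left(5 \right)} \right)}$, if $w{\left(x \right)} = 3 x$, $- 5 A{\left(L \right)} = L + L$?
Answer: $- 2 \sqrt{13} \approx -7.2111$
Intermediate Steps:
$A{\left(L \right)} = - \frac{2 L}{5}$ ($A{\left(L \right)} = - \frac{L + L}{5} = - \frac{2 L}{5}$)
$J{\left(d,R \right)} = \sqrt{R^{2} + d^{2}}$
$- J{\left(w{\left(-2 \right)},A^{2}{\left(5 \right)} \right)} = - \sqrt{\left(\left(\left(- \frac{2}{5}\right) 5\right)^{2}\right)^{2} + \left(3 \left(-2\right)\right)^{2}} = - \sqrt{\left(\left(-2\right)^{2}\right)^{2} + \left(-6\right)^{2}} = - \sqrt{4^{2} + 36} = - \sqrt{16 + 36} = - \sqrt{52} = - 2 \sqrt{13}$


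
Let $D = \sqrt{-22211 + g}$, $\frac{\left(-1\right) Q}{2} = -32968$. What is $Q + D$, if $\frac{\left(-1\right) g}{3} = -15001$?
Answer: $65936 + 2 \sqrt{5698} \approx 66087.0$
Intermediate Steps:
$g = 45003$ ($g = \left(-3\right) \left(-15001\right) = 45003$)
$Q = 65936$ ($Q = \left(-2\right) \left(-32968\right) = 65936$)
$D = 2 \sqrt{5698}$ ($D = \sqrt{-22211 + 45003} = \sqrt{22792} = 2 \sqrt{5698} \approx 150.97$)
$Q + D = 65936 + 2 \sqrt{5698}$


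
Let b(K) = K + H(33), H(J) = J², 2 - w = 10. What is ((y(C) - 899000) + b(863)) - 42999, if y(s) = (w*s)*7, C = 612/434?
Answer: -29143905/31 ≈ -9.4013e+5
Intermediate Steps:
w = -8 (w = 2 - 1*10 = 2 - 10 = -8)
C = 306/217 (C = 612*(1/434) = 306/217 ≈ 1.4101)
y(s) = -56*s (y(s) = -8*s*7 = -56*s)
b(K) = 1089 + K (b(K) = K + 33² = K + 1089 = 1089 + K)
((y(C) - 899000) + b(863)) - 42999 = ((-56*306/217 - 899000) + (1089 + 863)) - 42999 = ((-2448/31 - 899000) + 1952) - 42999 = (-27871448/31 + 1952) - 42999 = -27810936/31 - 42999 = -29143905/31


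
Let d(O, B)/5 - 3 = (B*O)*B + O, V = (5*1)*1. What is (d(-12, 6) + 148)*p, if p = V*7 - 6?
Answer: -59653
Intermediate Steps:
V = 5 (V = 5*1 = 5)
d(O, B) = 15 + 5*O + 5*O*B² (d(O, B) = 15 + 5*((B*O)*B + O) = 15 + 5*(O*B² + O) = 15 + 5*(O + O*B²) = 15 + (5*O + 5*O*B²) = 15 + 5*O + 5*O*B²)
p = 29 (p = 5*7 - 6 = 35 - 6 = 29)
(d(-12, 6) + 148)*p = ((15 + 5*(-12) + 5*(-12)*6²) + 148)*29 = ((15 - 60 + 5*(-12)*36) + 148)*29 = ((15 - 60 - 2160) + 148)*29 = (-2205 + 148)*29 = -2057*29 = -59653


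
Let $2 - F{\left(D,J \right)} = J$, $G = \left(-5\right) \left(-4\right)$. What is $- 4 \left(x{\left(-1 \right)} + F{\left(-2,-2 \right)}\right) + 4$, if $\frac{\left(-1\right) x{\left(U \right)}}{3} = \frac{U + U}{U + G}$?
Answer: $- \frac{252}{19} \approx -13.263$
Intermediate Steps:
$G = 20$
$F{\left(D,J \right)} = 2 - J$
$x{\left(U \right)} = - \frac{6 U}{20 + U}$ ($x{\left(U \right)} = - 3 \frac{U + U}{U + 20} = - 3 \frac{2 U}{20 + U} = - \frac{6 U}{20 + U}$)
$- 4 \left(x{\left(-1 \right)} + F{\left(-2,-2 \right)}\right) + 4 = - 4 \left(\left(-6\right) \left(-1\right) \frac{1}{20 - 1} + \left(2 - -2\right)\right) + 4 = - 4 \left(\left(-6\right) \left(-1\right) \frac{1}{19} + \left(2 + 2\right)\right) + 4 = - 4 \left(\left(-6\right) \left(-1\right) \frac{1}{19} + 4\right) + 4 = - 4 \left(\frac{6}{19} + 4\right) + 4 = \left(-4\right) \frac{82}{19} + 4 = - \frac{328}{19} + 4 = - \frac{252}{19}$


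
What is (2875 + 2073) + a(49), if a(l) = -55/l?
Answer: 242397/49 ≈ 4946.9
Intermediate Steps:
(2875 + 2073) + a(49) = (2875 + 2073) - 55/49 = 4948 - 55*1/49 = 4948 - 55/49 = 242397/49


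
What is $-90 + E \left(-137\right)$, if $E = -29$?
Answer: $3883$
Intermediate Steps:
$-90 + E \left(-137\right) = -90 - -3973 = -90 + 3973 = 3883$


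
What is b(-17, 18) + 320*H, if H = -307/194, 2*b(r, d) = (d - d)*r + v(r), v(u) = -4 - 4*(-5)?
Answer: -48344/97 ≈ -498.39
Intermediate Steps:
v(u) = 16 (v(u) = -4 + 20 = 16)
b(r, d) = 8 (b(r, d) = ((d - d)*r + 16)/2 = (0*r + 16)/2 = (0 + 16)/2 = (1/2)*16 = 8)
H = -307/194 (H = -307*1/194 = -307/194 ≈ -1.5825)
b(-17, 18) + 320*H = 8 + 320*(-307/194) = 8 - 49120/97 = -48344/97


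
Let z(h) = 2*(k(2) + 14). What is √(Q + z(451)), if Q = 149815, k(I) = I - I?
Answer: √149843 ≈ 387.10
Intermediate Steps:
k(I) = 0
z(h) = 28 (z(h) = 2*(0 + 14) = 2*14 = 28)
√(Q + z(451)) = √(149815 + 28) = √149843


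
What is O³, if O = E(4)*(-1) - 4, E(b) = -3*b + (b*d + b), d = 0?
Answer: 64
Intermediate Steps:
E(b) = -2*b (E(b) = -3*b + (b*0 + b) = -3*b + (0 + b) = -3*b + b = -2*b)
O = 4 (O = -2*4*(-1) - 4 = -8*(-1) - 4 = 8 - 4 = 4)
O³ = 4³ = 64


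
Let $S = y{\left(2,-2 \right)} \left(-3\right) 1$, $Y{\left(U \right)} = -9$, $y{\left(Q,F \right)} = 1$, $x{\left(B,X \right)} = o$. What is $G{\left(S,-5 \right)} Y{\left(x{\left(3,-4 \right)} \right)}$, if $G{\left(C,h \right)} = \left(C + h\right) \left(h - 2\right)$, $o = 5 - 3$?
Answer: $-504$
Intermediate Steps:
$o = 2$ ($o = 5 - 3 = 2$)
$x{\left(B,X \right)} = 2$
$S = -3$ ($S = 1 \left(-3\right) 1 = \left(-3\right) 1 = -3$)
$G{\left(C,h \right)} = \left(-2 + h\right) \left(C + h\right)$ ($G{\left(C,h \right)} = \left(C + h\right) \left(-2 + h\right) = \left(-2 + h\right) \left(C + h\right)$)
$G{\left(S,-5 \right)} Y{\left(x{\left(3,-4 \right)} \right)} = \left(\left(-5\right)^{2} - -6 - -10 - -15\right) \left(-9\right) = \left(25 + 6 + 10 + 15\right) \left(-9\right) = 56 \left(-9\right) = -504$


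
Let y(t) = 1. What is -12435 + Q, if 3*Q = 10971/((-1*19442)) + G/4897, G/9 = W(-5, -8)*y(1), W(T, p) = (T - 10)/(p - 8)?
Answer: -9471382342707/761659792 ≈ -12435.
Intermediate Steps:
W(T, p) = (-10 + T)/(-8 + p)
G = 135/16 (G = 9*(((-10 - 5)/(-8 - 8))*1) = 9*((-15/(-16))*1) = 9*(-1/16*(-15)*1) = 9*((15/16)*1) = 9*(15/16) = 135/16 ≈ 8.4375)
Q = -142829187/761659792 (Q = (10971/((-1*19442)) + (135/16)/4897)/3 = (10971/(-19442) + (135/16)*(1/4897))/3 = (10971*(-1/19442) + 135/78352)/3 = (-10971/19442 + 135/78352)/3 = (⅓)*(-428487561/761659792) = -142829187/761659792 ≈ -0.18752)
-12435 + Q = -12435 - 142829187/761659792 = -9471382342707/761659792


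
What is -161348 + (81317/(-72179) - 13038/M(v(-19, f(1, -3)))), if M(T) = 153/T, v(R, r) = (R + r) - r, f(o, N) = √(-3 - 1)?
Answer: -587986840313/3681129 ≈ -1.5973e+5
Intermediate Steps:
f(o, N) = 2*I (f(o, N) = √(-4) = 2*I)
v(R, r) = R
-161348 + (81317/(-72179) - 13038/M(v(-19, f(1, -3)))) = -161348 + (81317/(-72179) - 13038/(153/(-19))) = -161348 + (81317*(-1/72179) - 13038/(153*(-1/19))) = -161348 + (-81317/72179 - 13038/(-153/19)) = -161348 + (-81317/72179 - 13038*(-19/153)) = -161348 + (-81317/72179 + 82574/51) = -161348 + 5955961579/3681129 = -587986840313/3681129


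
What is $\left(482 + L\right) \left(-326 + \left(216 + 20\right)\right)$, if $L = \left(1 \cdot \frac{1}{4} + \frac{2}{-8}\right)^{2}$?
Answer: $-43380$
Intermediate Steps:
$L = 0$ ($L = \left(1 \cdot \frac{1}{4} + 2 \left(- \frac{1}{8}\right)\right)^{2} = \left(\frac{1}{4} - \frac{1}{4}\right)^{2} = 0^{2} = 0$)
$\left(482 + L\right) \left(-326 + \left(216 + 20\right)\right) = \left(482 + 0\right) \left(-326 + \left(216 + 20\right)\right) = 482 \left(-326 + 236\right) = 482 \left(-90\right) = -43380$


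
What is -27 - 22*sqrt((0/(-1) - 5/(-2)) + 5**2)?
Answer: -27 - 11*sqrt(110) ≈ -142.37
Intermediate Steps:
-27 - 22*sqrt((0/(-1) - 5/(-2)) + 5**2) = -27 - 22*sqrt((0*(-1) - 5*(-1/2)) + 25) = -27 - 22*sqrt((0 + 5/2) + 25) = -27 - 22*sqrt(5/2 + 25) = -27 - 11*sqrt(110)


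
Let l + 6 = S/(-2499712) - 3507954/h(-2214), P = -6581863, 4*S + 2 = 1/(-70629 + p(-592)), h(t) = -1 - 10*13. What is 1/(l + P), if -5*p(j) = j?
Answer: -461791225521664/3027083379391478699899 ≈ -1.5255e-7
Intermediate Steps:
p(j) = -j/5
h(t) = -131 (h(t) = -1 - 130 = -131)
S = -705111/1410212 (S = -½ + 1/(4*(-70629 - ⅕*(-592))) = -½ + 1/(4*(-70629 + 592/5)) = -½ + 1/(4*(-352553/5)) = -½ + (¼)*(-5/352553) = -½ - 5/1410212 = -705111/1410212 ≈ -0.50000)
l = 12363201594217280133/461791225521664 (l = -6 + (-705111/1410212/(-2499712) - 3507954/(-131)) = -6 + (-705111/1410212*(-1/2499712) - 3507954*(-1/131)) = -6 + (705111/3525123858944 + 3507954/131) = -6 + 12365972341570410117/461791225521664 = 12363201594217280133/461791225521664 ≈ 26772.)
1/(l + P) = 1/(12363201594217280133/461791225521664 - 6581863) = 1/(-3027083379391478699899/461791225521664) = -461791225521664/3027083379391478699899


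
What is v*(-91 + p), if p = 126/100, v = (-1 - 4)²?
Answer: -4487/2 ≈ -2243.5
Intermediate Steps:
v = 25 (v = (-5)² = 25)
p = 63/50 (p = 126*(1/100) = 63/50 ≈ 1.2600)
v*(-91 + p) = 25*(-91 + 63/50) = 25*(-4487/50) = -4487/2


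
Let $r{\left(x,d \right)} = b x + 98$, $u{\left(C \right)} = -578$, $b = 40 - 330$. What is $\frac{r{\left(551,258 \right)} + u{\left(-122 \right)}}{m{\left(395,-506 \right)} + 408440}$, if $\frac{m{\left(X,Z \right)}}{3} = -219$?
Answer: $- \frac{160270}{407783} \approx -0.39303$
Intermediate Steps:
$b = -290$ ($b = 40 - 330 = -290$)
$m{\left(X,Z \right)} = -657$ ($m{\left(X,Z \right)} = 3 \left(-219\right) = -657$)
$r{\left(x,d \right)} = 98 - 290 x$ ($r{\left(x,d \right)} = - 290 x + 98 = 98 - 290 x$)
$\frac{r{\left(551,258 \right)} + u{\left(-122 \right)}}{m{\left(395,-506 \right)} + 408440} = \frac{\left(98 - 159790\right) - 578}{-657 + 408440} = \frac{\left(98 - 159790\right) - 578}{407783} = \left(-159692 - 578\right) \frac{1}{407783} = \left(-160270\right) \frac{1}{407783} = - \frac{160270}{407783}$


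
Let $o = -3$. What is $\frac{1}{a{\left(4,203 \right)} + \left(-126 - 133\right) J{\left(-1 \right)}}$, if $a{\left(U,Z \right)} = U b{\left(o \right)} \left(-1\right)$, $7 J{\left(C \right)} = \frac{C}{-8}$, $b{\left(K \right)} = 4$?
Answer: $- \frac{8}{165} \approx -0.048485$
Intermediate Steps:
$J{\left(C \right)} = - \frac{C}{56}$ ($J{\left(C \right)} = \frac{C \frac{1}{-8}}{7} = \frac{C \left(- \frac{1}{8}\right)}{7} = \frac{\left(- \frac{1}{8}\right) C}{7} = - \frac{C}{56}$)
$a{\left(U,Z \right)} = - 4 U$ ($a{\left(U,Z \right)} = U 4 \left(-1\right) = 4 U \left(-1\right) = - 4 U$)
$\frac{1}{a{\left(4,203 \right)} + \left(-126 - 133\right) J{\left(-1 \right)}} = \frac{1}{\left(-4\right) 4 + \left(-126 - 133\right) \left(\left(- \frac{1}{56}\right) \left(-1\right)\right)} = \frac{1}{-16 - \frac{37}{8}} = \frac{1}{- \frac{165}{8}} = - \frac{8}{165}$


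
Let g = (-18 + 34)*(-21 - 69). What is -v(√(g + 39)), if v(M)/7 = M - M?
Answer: 0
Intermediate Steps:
g = -1440 (g = 16*(-90) = -1440)
v(M) = 0 (v(M) = 7*(M - M) = 7*0 = 0)
-v(√(g + 39)) = -1*0 = 0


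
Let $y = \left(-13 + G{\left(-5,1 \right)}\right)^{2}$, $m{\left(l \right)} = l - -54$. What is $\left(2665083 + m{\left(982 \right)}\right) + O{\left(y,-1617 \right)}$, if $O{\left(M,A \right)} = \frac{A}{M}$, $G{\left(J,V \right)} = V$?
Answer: $\frac{127973173}{48} \approx 2.6661 \cdot 10^{6}$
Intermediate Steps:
$m{\left(l \right)} = 54 + l$ ($m{\left(l \right)} = l + 54 = 54 + l$)
$y = 144$ ($y = \left(-13 + 1\right)^{2} = \left(-12\right)^{2} = 144$)
$\left(2665083 + m{\left(982 \right)}\right) + O{\left(y,-1617 \right)} = \left(2665083 + \left(54 + 982\right)\right) - \frac{1617}{144} = \left(2665083 + 1036\right) - \frac{539}{48} = 2666119 - \frac{539}{48} = \frac{127973173}{48}$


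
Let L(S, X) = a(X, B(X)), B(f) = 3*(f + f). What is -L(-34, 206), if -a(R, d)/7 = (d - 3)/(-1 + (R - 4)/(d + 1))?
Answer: -1186283/115 ≈ -10316.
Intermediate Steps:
B(f) = 6*f (B(f) = 3*(2*f) = 6*f)
a(R, d) = -7*(-3 + d)/(-1 + (-4 + R)/(1 + d)) (a(R, d) = -7*(d - 3)/(-1 + (R - 4)/(d + 1)) = -7*(-3 + d)/(-1 + (-4 + R)/(1 + d)))
L(S, X) = 7*(-3 - 12*X + 36*X²)/(5 + 5*X) (L(S, X) = 7*(-3 + (6*X)² - 12*X)/(5 + 6*X - X) = 7*(-3 + 36*X² - 12*X)/(5 + 5*X) = 7*(-3 - 12*X + 36*X²)/(5 + 5*X))
-L(-34, 206) = -21*(-1 - 4*206 + 12*206²)/(5*(1 + 206)) = -21*(-1 - 824 + 12*42436)/(5*207) = -21*(-1 - 824 + 509232)/(5*207) = -21*508407/(5*207) = -1*1186283/115 = -1186283/115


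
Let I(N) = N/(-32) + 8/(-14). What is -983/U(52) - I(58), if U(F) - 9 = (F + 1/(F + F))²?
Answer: 6646886539/3287718000 ≈ 2.0217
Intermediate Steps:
I(N) = -4/7 - N/32 (I(N) = N*(-1/32) + 8*(-1/14) = -N/32 - 4/7 = -4/7 - N/32)
U(F) = 9 + (F + 1/(2*F))² (U(F) = 9 + (F + 1/(F + F))² = 9 + (F + 1/(2*F))²)
-983/U(52) - I(58) = -983/(10 + 52² + (¼)/52²) - (-4/7 - 1/32*58) = -983/(10 + 2704 + (¼)*(1/2704)) - (-4/7 - 29/16) = -983/(10 + 2704 + 1/10816) - 1*(-267/112) = -983/29354625/10816 + 267/112 = -983*10816/29354625 + 267/112 = -10632128/29354625 + 267/112 = 6646886539/3287718000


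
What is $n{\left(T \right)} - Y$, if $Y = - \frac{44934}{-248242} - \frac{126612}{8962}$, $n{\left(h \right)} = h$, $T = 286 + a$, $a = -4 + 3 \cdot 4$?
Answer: $\frac{171275672493}{556186201} \approx 307.95$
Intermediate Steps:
$a = 8$ ($a = -4 + 12 = 8$)
$T = 294$ ($T = 286 + 8 = 294$)
$Y = - \frac{7756929399}{556186201}$ ($Y = \left(-44934\right) \left(- \frac{1}{248242}\right) - \frac{63306}{4481} = \frac{22467}{124121} - \frac{63306}{4481} = - \frac{7756929399}{556186201} \approx -13.947$)
$n{\left(T \right)} - Y = 294 - - \frac{7756929399}{556186201} = 294 + \frac{7756929399}{556186201} = \frac{171275672493}{556186201}$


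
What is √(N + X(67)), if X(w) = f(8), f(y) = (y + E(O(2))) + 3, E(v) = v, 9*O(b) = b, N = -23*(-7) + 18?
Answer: 4*√107/3 ≈ 13.792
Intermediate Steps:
N = 179 (N = 161 + 18 = 179)
O(b) = b/9
f(y) = 29/9 + y (f(y) = (y + (⅑)*2) + 3 = (y + 2/9) + 3 = (2/9 + y) + 3 = 29/9 + y)
X(w) = 101/9 (X(w) = 29/9 + 8 = 101/9)
√(N + X(67)) = √(179 + 101/9) = √(1712/9) = 4*√107/3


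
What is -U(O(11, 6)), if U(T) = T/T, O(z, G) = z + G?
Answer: -1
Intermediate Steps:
O(z, G) = G + z
U(T) = 1
-U(O(11, 6)) = -1*1 = -1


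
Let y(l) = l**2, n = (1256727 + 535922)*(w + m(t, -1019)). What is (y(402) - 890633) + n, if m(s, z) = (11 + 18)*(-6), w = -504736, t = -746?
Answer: -905127135619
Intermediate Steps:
m(s, z) = -174 (m(s, z) = 29*(-6) = -174)
n = -905126406590 (n = (1256727 + 535922)*(-504736 - 174) = 1792649*(-504910) = -905126406590)
(y(402) - 890633) + n = (402**2 - 890633) - 905126406590 = (161604 - 890633) - 905126406590 = -729029 - 905126406590 = -905127135619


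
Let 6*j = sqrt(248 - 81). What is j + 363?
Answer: 363 + sqrt(167)/6 ≈ 365.15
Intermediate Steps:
j = sqrt(167)/6 (j = sqrt(248 - 81)/6 = sqrt(167)/6 ≈ 2.1538)
j + 363 = sqrt(167)/6 + 363 = 363 + sqrt(167)/6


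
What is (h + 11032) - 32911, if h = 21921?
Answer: 42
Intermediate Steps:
(h + 11032) - 32911 = (21921 + 11032) - 32911 = 32953 - 32911 = 42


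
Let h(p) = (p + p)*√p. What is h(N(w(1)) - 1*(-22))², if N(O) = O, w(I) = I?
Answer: 48668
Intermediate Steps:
h(p) = 2*p^(3/2) (h(p) = (2*p)*√p = 2*p^(3/2))
h(N(w(1)) - 1*(-22))² = (2*(1 - 1*(-22))^(3/2))² = (2*(1 + 22)^(3/2))² = (2*23^(3/2))² = (2*(23*√23))² = (46*√23)² = 48668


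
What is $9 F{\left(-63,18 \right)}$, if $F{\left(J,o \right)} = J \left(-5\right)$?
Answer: $2835$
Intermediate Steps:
$F{\left(J,o \right)} = - 5 J$
$9 F{\left(-63,18 \right)} = 9 \left(\left(-5\right) \left(-63\right)\right) = 9 \cdot 315 = 2835$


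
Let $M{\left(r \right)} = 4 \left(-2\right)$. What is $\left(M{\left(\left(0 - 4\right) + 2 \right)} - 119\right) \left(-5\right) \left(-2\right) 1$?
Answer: $-1270$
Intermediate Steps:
$M{\left(r \right)} = -8$
$\left(M{\left(\left(0 - 4\right) + 2 \right)} - 119\right) \left(-5\right) \left(-2\right) 1 = \left(-8 - 119\right) \left(-5\right) \left(-2\right) 1 = - 127 \cdot 10 \cdot 1 = \left(-127\right) 10 = -1270$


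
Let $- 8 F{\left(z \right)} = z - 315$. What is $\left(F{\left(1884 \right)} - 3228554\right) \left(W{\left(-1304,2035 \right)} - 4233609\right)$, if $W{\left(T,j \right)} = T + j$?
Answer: $\frac{54667621486439}{4} \approx 1.3667 \cdot 10^{13}$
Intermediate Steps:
$F{\left(z \right)} = \frac{315}{8} - \frac{z}{8}$ ($F{\left(z \right)} = - \frac{z - 315}{8} = - \frac{-315 + z}{8} = \frac{315}{8} - \frac{z}{8}$)
$\left(F{\left(1884 \right)} - 3228554\right) \left(W{\left(-1304,2035 \right)} - 4233609\right) = \left(\left(\frac{315}{8} - \frac{471}{2}\right) - 3228554\right) \left(\left(-1304 + 2035\right) - 4233609\right) = \left(\left(\frac{315}{8} - \frac{471}{2}\right) - 3228554\right) \left(731 - 4233609\right) = \left(- \frac{1569}{8} - 3228554\right) \left(-4232878\right) = \left(- \frac{25830001}{8}\right) \left(-4232878\right) = \frac{54667621486439}{4}$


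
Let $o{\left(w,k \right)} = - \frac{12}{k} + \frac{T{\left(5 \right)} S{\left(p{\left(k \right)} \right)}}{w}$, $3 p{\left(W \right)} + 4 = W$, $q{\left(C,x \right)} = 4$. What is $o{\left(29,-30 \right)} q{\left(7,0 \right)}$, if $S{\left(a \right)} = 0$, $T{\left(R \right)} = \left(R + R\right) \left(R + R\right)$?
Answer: $\frac{8}{5} \approx 1.6$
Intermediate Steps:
$T{\left(R \right)} = 4 R^{2}$ ($T{\left(R \right)} = 2 R 2 R = 4 R^{2}$)
$p{\left(W \right)} = - \frac{4}{3} + \frac{W}{3}$
$o{\left(w,k \right)} = - \frac{12}{k}$ ($o{\left(w,k \right)} = - \frac{12}{k} + \frac{4 \cdot 5^{2} \cdot 0}{w} = - \frac{12}{k} + \frac{4 \cdot 25 \cdot 0}{w} = - \frac{12}{k} + \frac{100 \cdot 0}{w} = - \frac{12}{k} + \frac{0}{w} = - \frac{12}{k} + 0 = - \frac{12}{k}$)
$o{\left(29,-30 \right)} q{\left(7,0 \right)} = - \frac{12}{-30} \cdot 4 = \left(-12\right) \left(- \frac{1}{30}\right) 4 = \frac{2}{5} \cdot 4 = \frac{8}{5}$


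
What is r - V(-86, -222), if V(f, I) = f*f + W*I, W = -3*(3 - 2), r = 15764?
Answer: 7702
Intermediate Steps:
W = -3 (W = -3*1 = -3)
V(f, I) = f**2 - 3*I (V(f, I) = f*f - 3*I = f**2 - 3*I)
r - V(-86, -222) = 15764 - ((-86)**2 - 3*(-222)) = 15764 - (7396 + 666) = 15764 - 1*8062 = 15764 - 8062 = 7702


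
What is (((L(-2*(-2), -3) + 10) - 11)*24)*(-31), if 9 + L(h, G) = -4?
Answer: 10416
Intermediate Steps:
L(h, G) = -13 (L(h, G) = -9 - 4 = -13)
(((L(-2*(-2), -3) + 10) - 11)*24)*(-31) = (((-13 + 10) - 11)*24)*(-31) = ((-3 - 11)*24)*(-31) = -14*24*(-31) = -336*(-31) = 10416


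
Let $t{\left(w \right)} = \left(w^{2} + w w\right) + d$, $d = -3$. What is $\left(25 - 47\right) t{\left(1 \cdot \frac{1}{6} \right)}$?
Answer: $\frac{583}{9} \approx 64.778$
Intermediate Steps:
$t{\left(w \right)} = -3 + 2 w^{2}$ ($t{\left(w \right)} = \left(w^{2} + w w\right) - 3 = \left(w^{2} + w^{2}\right) - 3 = 2 w^{2} - 3 = -3 + 2 w^{2}$)
$\left(25 - 47\right) t{\left(1 \cdot \frac{1}{6} \right)} = \left(25 - 47\right) \left(-3 + 2 \left(1 \cdot \frac{1}{6}\right)^{2}\right) = - 22 \left(-3 + 2 \left(1 \cdot \frac{1}{6}\right)^{2}\right) = - 22 \left(-3 + \frac{2}{36}\right) = - 22 \left(-3 + 2 \cdot \frac{1}{36}\right) = - 22 \left(-3 + \frac{1}{18}\right) = \left(-22\right) \left(- \frac{53}{18}\right) = \frac{583}{9}$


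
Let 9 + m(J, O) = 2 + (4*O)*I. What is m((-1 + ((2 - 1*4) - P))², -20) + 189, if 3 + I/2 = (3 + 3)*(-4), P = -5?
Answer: 4502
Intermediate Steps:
I = -54 (I = -6 + 2*((3 + 3)*(-4)) = -6 + 2*(6*(-4)) = -6 + 2*(-24) = -6 - 48 = -54)
m(J, O) = -7 - 216*O (m(J, O) = -9 + (2 + (4*O)*(-54)) = -9 + (2 - 216*O) = -7 - 216*O)
m((-1 + ((2 - 1*4) - P))², -20) + 189 = (-7 - 216*(-20)) + 189 = (-7 + 4320) + 189 = 4313 + 189 = 4502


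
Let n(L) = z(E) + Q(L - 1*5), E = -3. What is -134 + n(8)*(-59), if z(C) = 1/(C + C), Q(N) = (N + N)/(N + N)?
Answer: -1099/6 ≈ -183.17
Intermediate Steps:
Q(N) = 1 (Q(N) = (2*N)/((2*N)) = (2*N)*(1/(2*N)) = 1)
z(C) = 1/(2*C)
n(L) = ⅚ (n(L) = (½)/(-3) + 1 = (½)*(-⅓) + 1 = -⅙ + 1 = ⅚)
-134 + n(8)*(-59) = -134 + (⅚)*(-59) = -134 - 295/6 = -1099/6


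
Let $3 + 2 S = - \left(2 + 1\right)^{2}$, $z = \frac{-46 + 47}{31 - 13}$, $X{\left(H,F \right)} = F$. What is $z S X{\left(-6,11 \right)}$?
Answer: $- \frac{11}{3} \approx -3.6667$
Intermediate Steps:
$z = \frac{1}{18}$ ($z = 1 \cdot \frac{1}{18} = \frac{1}{18} \approx 0.055556$)
$S = -6$ ($S = - \frac{3}{2} + \frac{\left(-1\right) \left(2 + 1\right)^{2}}{2} = - \frac{3}{2} + \frac{\left(-1\right) 3^{2}}{2} = - \frac{3}{2} + \frac{\left(-1\right) 9}{2} = - \frac{3}{2} + \frac{1}{2} \left(-9\right) = - \frac{3}{2} - \frac{9}{2} = -6$)
$z S X{\left(-6,11 \right)} = \frac{1}{18} \left(-6\right) 11 = \left(- \frac{1}{3}\right) 11 = - \frac{11}{3}$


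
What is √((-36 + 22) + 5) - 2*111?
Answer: -222 + 3*I ≈ -222.0 + 3.0*I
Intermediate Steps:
√((-36 + 22) + 5) - 2*111 = √(-14 + 5) - 222 = √(-9) - 222 = 3*I - 222 = -222 + 3*I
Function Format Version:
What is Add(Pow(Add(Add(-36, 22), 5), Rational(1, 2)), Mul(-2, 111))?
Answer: Add(-222, Mul(3, I)) ≈ Add(-222.00, Mul(3.0000, I))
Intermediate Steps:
Add(Pow(Add(Add(-36, 22), 5), Rational(1, 2)), Mul(-2, 111)) = Add(Pow(Add(-14, 5), Rational(1, 2)), -222) = Add(Pow(-9, Rational(1, 2)), -222) = Add(Mul(3, I), -222) = Add(-222, Mul(3, I))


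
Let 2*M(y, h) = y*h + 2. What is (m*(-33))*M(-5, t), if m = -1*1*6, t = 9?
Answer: -4257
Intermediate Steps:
m = -6 (m = -1*6 = -6)
M(y, h) = 1 + h*y/2 (M(y, h) = (y*h + 2)/2 = (h*y + 2)/2 = (2 + h*y)/2 = 1 + h*y/2)
(m*(-33))*M(-5, t) = (-6*(-33))*(1 + (½)*9*(-5)) = 198*(1 - 45/2) = 198*(-43/2) = -4257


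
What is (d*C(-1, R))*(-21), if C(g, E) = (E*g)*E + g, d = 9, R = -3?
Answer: 1890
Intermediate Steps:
C(g, E) = g + g*E**2 (C(g, E) = g*E**2 + g = g + g*E**2)
(d*C(-1, R))*(-21) = (9*(-(1 + (-3)**2)))*(-21) = (9*(-(1 + 9)))*(-21) = (9*(-1*10))*(-21) = (9*(-10))*(-21) = -90*(-21) = 1890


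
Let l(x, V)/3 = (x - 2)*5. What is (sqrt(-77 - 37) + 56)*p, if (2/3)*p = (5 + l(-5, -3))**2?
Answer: 840000 + 15000*I*sqrt(114) ≈ 8.4e+5 + 1.6016e+5*I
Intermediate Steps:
l(x, V) = -30 + 15*x (l(x, V) = 3*((x - 2)*5) = 3*((-2 + x)*5) = 3*(-10 + 5*x) = -30 + 15*x)
p = 15000 (p = 3*(5 + (-30 + 15*(-5)))**2/2 = 3*(5 + (-30 - 75))**2/2 = 3*(5 - 105)**2/2 = (3/2)*(-100)**2 = (3/2)*10000 = 15000)
(sqrt(-77 - 37) + 56)*p = (sqrt(-77 - 37) + 56)*15000 = (sqrt(-114) + 56)*15000 = (I*sqrt(114) + 56)*15000 = (56 + I*sqrt(114))*15000 = 840000 + 15000*I*sqrt(114)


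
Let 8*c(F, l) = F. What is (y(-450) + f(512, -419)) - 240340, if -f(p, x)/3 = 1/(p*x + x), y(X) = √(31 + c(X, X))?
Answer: -17220120659/71649 + I*√101/2 ≈ -2.4034e+5 + 5.0249*I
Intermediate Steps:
c(F, l) = F/8
y(X) = √(31 + X/8)
f(p, x) = -3/(x + p*x) (f(p, x) = -3/(p*x + x) = -3/(x + p*x))
(y(-450) + f(512, -419)) - 240340 = (√(496 + 2*(-450))/4 - 3/(-419*(1 + 512))) - 240340 = (√(496 - 900)/4 - 3*(-1/419)/513) - 240340 = (√(-404)/4 - 3*(-1/419)*1/513) - 240340 = ((2*I*√101)/4 + 1/71649) - 240340 = (I*√101/2 + 1/71649) - 240340 = (1/71649 + I*√101/2) - 240340 = -17220120659/71649 + I*√101/2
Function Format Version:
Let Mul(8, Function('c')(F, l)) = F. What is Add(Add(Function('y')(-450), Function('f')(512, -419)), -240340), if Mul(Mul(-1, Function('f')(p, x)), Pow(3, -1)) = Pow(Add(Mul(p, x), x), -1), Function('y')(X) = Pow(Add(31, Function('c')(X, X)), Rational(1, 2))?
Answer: Add(Rational(-17220120659, 71649), Mul(Rational(1, 2), I, Pow(101, Rational(1, 2)))) ≈ Add(-2.4034e+5, Mul(5.0249, I))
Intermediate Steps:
Function('c')(F, l) = Mul(Rational(1, 8), F)
Function('y')(X) = Pow(Add(31, Mul(Rational(1, 8), X)), Rational(1, 2))
Function('f')(p, x) = Mul(-3, Pow(Add(x, Mul(p, x)), -1)) (Function('f')(p, x) = Mul(-3, Pow(Add(Mul(p, x), x), -1)) = Mul(-3, Pow(Add(x, Mul(p, x)), -1)))
Add(Add(Function('y')(-450), Function('f')(512, -419)), -240340) = Add(Add(Mul(Rational(1, 4), Pow(Add(496, Mul(2, -450)), Rational(1, 2))), Mul(-3, Pow(-419, -1), Pow(Add(1, 512), -1))), -240340) = Add(Add(Mul(Rational(1, 4), Pow(Add(496, -900), Rational(1, 2))), Mul(-3, Rational(-1, 419), Pow(513, -1))), -240340) = Add(Add(Mul(Rational(1, 4), Pow(-404, Rational(1, 2))), Mul(-3, Rational(-1, 419), Rational(1, 513))), -240340) = Add(Add(Mul(Rational(1, 4), Mul(2, I, Pow(101, Rational(1, 2)))), Rational(1, 71649)), -240340) = Add(Add(Mul(Rational(1, 2), I, Pow(101, Rational(1, 2))), Rational(1, 71649)), -240340) = Add(Add(Rational(1, 71649), Mul(Rational(1, 2), I, Pow(101, Rational(1, 2)))), -240340) = Add(Rational(-17220120659, 71649), Mul(Rational(1, 2), I, Pow(101, Rational(1, 2))))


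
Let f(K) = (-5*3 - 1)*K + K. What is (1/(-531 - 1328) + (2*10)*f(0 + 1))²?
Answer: 311030405401/3455881 ≈ 90000.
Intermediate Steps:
f(K) = -15*K (f(K) = (-15 - 1)*K + K = -16*K + K = -15*K)
(1/(-531 - 1328) + (2*10)*f(0 + 1))² = (1/(-531 - 1328) + (2*10)*(-15*(0 + 1)))² = (1/(-1859) + 20*(-15*1))² = (-1/1859 + 20*(-15))² = (-1/1859 - 300)² = (-557701/1859)² = 311030405401/3455881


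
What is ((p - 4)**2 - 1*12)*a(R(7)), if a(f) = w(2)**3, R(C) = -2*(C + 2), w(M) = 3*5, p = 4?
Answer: -40500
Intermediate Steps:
w(M) = 15
R(C) = -4 - 2*C (R(C) = -2*(2 + C) = -4 - 2*C)
a(f) = 3375 (a(f) = 15**3 = 3375)
((p - 4)**2 - 1*12)*a(R(7)) = ((4 - 4)**2 - 1*12)*3375 = (0**2 - 12)*3375 = (0 - 12)*3375 = -12*3375 = -40500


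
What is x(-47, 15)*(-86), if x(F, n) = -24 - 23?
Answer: 4042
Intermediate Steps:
x(F, n) = -47
x(-47, 15)*(-86) = -47*(-86) = 4042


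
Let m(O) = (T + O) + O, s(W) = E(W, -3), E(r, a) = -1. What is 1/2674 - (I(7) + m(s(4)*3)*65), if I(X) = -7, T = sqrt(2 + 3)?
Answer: 1061579/2674 - 65*sqrt(5) ≈ 251.66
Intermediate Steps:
T = sqrt(5) ≈ 2.2361
s(W) = -1
m(O) = sqrt(5) + 2*O (m(O) = (sqrt(5) + O) + O = (O + sqrt(5)) + O = sqrt(5) + 2*O)
1/2674 - (I(7) + m(s(4)*3)*65) = 1/2674 - (-7 + (sqrt(5) + 2*(-1*3))*65) = 1/2674 - (-7 + (sqrt(5) + 2*(-3))*65) = 1/2674 - (-7 + (sqrt(5) - 6)*65) = 1/2674 - (-7 + (-6 + sqrt(5))*65) = 1/2674 - (-7 + (-390 + 65*sqrt(5))) = 1/2674 - (-397 + 65*sqrt(5)) = 1/2674 + (397 - 65*sqrt(5)) = 1061579/2674 - 65*sqrt(5)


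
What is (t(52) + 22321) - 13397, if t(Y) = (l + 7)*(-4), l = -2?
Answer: 8904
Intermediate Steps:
t(Y) = -20 (t(Y) = (-2 + 7)*(-4) = 5*(-4) = -20)
(t(52) + 22321) - 13397 = (-20 + 22321) - 13397 = 22301 - 13397 = 8904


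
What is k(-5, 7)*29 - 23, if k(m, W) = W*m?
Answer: -1038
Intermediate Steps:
k(-5, 7)*29 - 23 = (7*(-5))*29 - 23 = -35*29 - 23 = -1015 - 23 = -1038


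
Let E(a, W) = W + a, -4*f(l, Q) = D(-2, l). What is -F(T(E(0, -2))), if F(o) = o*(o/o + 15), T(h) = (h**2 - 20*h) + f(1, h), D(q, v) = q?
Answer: -712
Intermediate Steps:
f(l, Q) = 1/2 (f(l, Q) = -1/4*(-2) = 1/2)
T(h) = 1/2 + h**2 - 20*h (T(h) = (h**2 - 20*h) + 1/2 = 1/2 + h**2 - 20*h)
F(o) = 16*o (F(o) = o*(1 + 15) = o*16 = 16*o)
-F(T(E(0, -2))) = -16*(1/2 + (-2 + 0)**2 - 20*(-2 + 0)) = -16*(1/2 + (-2)**2 - 20*(-2)) = -16*(1/2 + 4 + 40) = -16*89/2 = -1*712 = -712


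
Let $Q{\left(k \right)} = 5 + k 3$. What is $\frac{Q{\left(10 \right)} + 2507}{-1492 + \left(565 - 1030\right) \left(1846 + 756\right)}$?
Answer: $- \frac{1271}{605711} \approx -0.0020984$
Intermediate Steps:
$Q{\left(k \right)} = 5 + 3 k$
$\frac{Q{\left(10 \right)} + 2507}{-1492 + \left(565 - 1030\right) \left(1846 + 756\right)} = \frac{\left(5 + 3 \cdot 10\right) + 2507}{-1492 + \left(565 - 1030\right) \left(1846 + 756\right)} = \frac{\left(5 + 30\right) + 2507}{-1492 - 1209930} = \frac{35 + 2507}{-1492 - 1209930} = \frac{2542}{-1211422} = 2542 \left(- \frac{1}{1211422}\right) = - \frac{1271}{605711}$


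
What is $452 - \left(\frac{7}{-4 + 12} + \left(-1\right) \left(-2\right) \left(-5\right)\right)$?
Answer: $\frac{3689}{8} \approx 461.13$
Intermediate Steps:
$452 - \left(\frac{7}{-4 + 12} + \left(-1\right) \left(-2\right) \left(-5\right)\right) = 452 - \left(\frac{7}{8} + 2 \left(-5\right)\right) = 452 - \left(7 \cdot \frac{1}{8} - 10\right) = 452 - \left(\frac{7}{8} - 10\right) = 452 - - \frac{73}{8} = 452 + \frac{73}{8} = \frac{3689}{8}$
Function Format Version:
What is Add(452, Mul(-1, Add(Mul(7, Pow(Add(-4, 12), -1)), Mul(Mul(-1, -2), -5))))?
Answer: Rational(3689, 8) ≈ 461.13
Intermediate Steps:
Add(452, Mul(-1, Add(Mul(7, Pow(Add(-4, 12), -1)), Mul(Mul(-1, -2), -5)))) = Add(452, Mul(-1, Add(Mul(7, Pow(8, -1)), Mul(2, -5)))) = Add(452, Mul(-1, Add(Mul(7, Rational(1, 8)), -10))) = Add(452, Mul(-1, Add(Rational(7, 8), -10))) = Add(452, Mul(-1, Rational(-73, 8))) = Add(452, Rational(73, 8)) = Rational(3689, 8)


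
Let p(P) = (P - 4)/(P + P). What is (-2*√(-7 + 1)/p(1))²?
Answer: -32/3 ≈ -10.667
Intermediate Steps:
p(P) = (-4 + P)/(2*P) (p(P) = (-4 + P)/((2*P)) = (-4 + P)*(1/(2*P)) = (-4 + P)/(2*P))
(-2*√(-7 + 1)/p(1))² = (-2*√(-7 + 1)/((½)*(-4 + 1)/1))² = (-2*√(-6)/((½)*1*(-3)))² = (-2*I*√6/(-3/2))² = (-2*I*√6*(-2)/3)² = (-(-4)*I*√6/3)² = (4*I*√6/3)² = -32/3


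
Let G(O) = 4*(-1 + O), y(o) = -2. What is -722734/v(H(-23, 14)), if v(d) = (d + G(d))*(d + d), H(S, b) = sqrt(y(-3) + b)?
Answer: -1806835/284 - 361367*sqrt(3)/426 ≈ -7831.4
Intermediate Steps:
G(O) = -4 + 4*O
H(S, b) = sqrt(-2 + b)
v(d) = 2*d*(-4 + 5*d) (v(d) = (d + (-4 + 4*d))*(d + d) = (-4 + 5*d)*(2*d) = 2*d*(-4 + 5*d))
-722734/v(H(-23, 14)) = -722734*1/(2*(-4 + 5*sqrt(-2 + 14))*sqrt(-2 + 14)) = -722734*sqrt(3)/(12*(-4 + 5*sqrt(12))) = -722734*sqrt(3)/(12*(-4 + 5*(2*sqrt(3)))) = -722734*sqrt(3)/(12*(-4 + 10*sqrt(3))) = -361367*sqrt(3)/(6*(-4 + 10*sqrt(3)))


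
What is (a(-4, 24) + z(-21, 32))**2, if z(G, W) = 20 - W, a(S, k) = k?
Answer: 144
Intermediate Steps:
(a(-4, 24) + z(-21, 32))**2 = (24 + (20 - 1*32))**2 = (24 + (20 - 32))**2 = (24 - 12)**2 = 12**2 = 144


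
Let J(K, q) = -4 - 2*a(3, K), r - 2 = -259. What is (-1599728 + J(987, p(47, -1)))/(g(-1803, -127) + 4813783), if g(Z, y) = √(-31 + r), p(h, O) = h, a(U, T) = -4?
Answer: -7700724195892/23172506771377 + 19196688*I*√2/23172506771377 ≈ -0.33232 + 1.1716e-6*I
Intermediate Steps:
r = -257 (r = 2 - 259 = -257)
g(Z, y) = 12*I*√2 (g(Z, y) = √(-31 - 257) = √(-288) = 12*I*√2)
J(K, q) = 4 (J(K, q) = -4 - 2*(-4) = -4 + 8 = 4)
(-1599728 + J(987, p(47, -1)))/(g(-1803, -127) + 4813783) = (-1599728 + 4)/(12*I*√2 + 4813783) = -1599724/(4813783 + 12*I*√2)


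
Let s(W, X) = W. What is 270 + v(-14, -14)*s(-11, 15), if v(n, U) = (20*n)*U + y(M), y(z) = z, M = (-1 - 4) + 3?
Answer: -42828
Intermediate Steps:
M = -2 (M = -5 + 3 = -2)
v(n, U) = -2 + 20*U*n (v(n, U) = (20*n)*U - 2 = 20*U*n - 2 = -2 + 20*U*n)
270 + v(-14, -14)*s(-11, 15) = 270 + (-2 + 20*(-14)*(-14))*(-11) = 270 + (-2 + 3920)*(-11) = 270 + 3918*(-11) = 270 - 43098 = -42828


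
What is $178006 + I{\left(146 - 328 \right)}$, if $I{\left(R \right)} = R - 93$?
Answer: $177731$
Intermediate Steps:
$I{\left(R \right)} = -93 + R$
$178006 + I{\left(146 - 328 \right)} = 178006 + \left(-93 + \left(146 - 328\right)\right) = 178006 - 275 = 177731$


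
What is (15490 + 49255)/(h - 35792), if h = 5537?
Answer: -12949/6051 ≈ -2.1400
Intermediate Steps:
(15490 + 49255)/(h - 35792) = (15490 + 49255)/(5537 - 35792) = 64745/(-30255) = 64745*(-1/30255) = -12949/6051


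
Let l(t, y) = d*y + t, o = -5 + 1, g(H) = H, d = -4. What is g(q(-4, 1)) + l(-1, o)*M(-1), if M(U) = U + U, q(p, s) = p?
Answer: -34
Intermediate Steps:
o = -4
M(U) = 2*U
l(t, y) = t - 4*y (l(t, y) = -4*y + t = t - 4*y)
g(q(-4, 1)) + l(-1, o)*M(-1) = -4 + (-1 - 4*(-4))*(2*(-1)) = -4 + (-1 + 16)*(-2) = -4 + 15*(-2) = -4 - 30 = -34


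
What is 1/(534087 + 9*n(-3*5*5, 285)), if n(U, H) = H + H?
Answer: 1/539217 ≈ 1.8545e-6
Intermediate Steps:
n(U, H) = 2*H
1/(534087 + 9*n(-3*5*5, 285)) = 1/(534087 + 9*(2*285)) = 1/(534087 + 9*570) = 1/(534087 + 5130) = 1/539217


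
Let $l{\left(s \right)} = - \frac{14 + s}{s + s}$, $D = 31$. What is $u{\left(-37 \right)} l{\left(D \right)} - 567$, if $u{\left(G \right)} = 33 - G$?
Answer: $- \frac{19152}{31} \approx -617.81$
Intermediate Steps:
$l{\left(s \right)} = - \frac{14 + s}{2 s}$
$u{\left(-37 \right)} l{\left(D \right)} - 567 = \left(33 - -37\right) \frac{-14 - 31}{2 \cdot 31} - 567 = \left(33 + 37\right) \frac{1}{2} \cdot \frac{1}{31} \left(-14 - 31\right) - 567 = 70 \cdot \frac{1}{2} \cdot \frac{1}{31} \left(-45\right) - 567 = 70 \left(- \frac{45}{62}\right) - 567 = - \frac{1575}{31} - 567 = - \frac{19152}{31}$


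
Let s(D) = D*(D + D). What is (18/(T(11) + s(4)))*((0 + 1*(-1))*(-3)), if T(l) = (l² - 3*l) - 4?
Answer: 27/58 ≈ 0.46552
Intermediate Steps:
T(l) = -4 + l² - 3*l
s(D) = 2*D² (s(D) = D*(2*D) = 2*D²)
(18/(T(11) + s(4)))*((0 + 1*(-1))*(-3)) = (18/((-4 + 11² - 3*11) + 2*4²))*((0 + 1*(-1))*(-3)) = (18/((-4 + 121 - 33) + 2*16))*((0 - 1)*(-3)) = (18/(84 + 32))*(-1*(-3)) = (18/116)*3 = (18*(1/116))*3 = (9/58)*3 = 27/58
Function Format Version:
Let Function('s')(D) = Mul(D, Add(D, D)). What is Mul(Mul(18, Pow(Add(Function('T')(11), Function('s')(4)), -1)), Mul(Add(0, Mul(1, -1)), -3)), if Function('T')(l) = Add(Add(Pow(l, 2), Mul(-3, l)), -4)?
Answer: Rational(27, 58) ≈ 0.46552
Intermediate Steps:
Function('T')(l) = Add(-4, Pow(l, 2), Mul(-3, l))
Function('s')(D) = Mul(2, Pow(D, 2)) (Function('s')(D) = Mul(D, Mul(2, D)) = Mul(2, Pow(D, 2)))
Mul(Mul(18, Pow(Add(Function('T')(11), Function('s')(4)), -1)), Mul(Add(0, Mul(1, -1)), -3)) = Mul(Mul(18, Pow(Add(Add(-4, Pow(11, 2), Mul(-3, 11)), Mul(2, Pow(4, 2))), -1)), Mul(Add(0, Mul(1, -1)), -3)) = Mul(Mul(18, Pow(Add(Add(-4, 121, -33), Mul(2, 16)), -1)), Mul(Add(0, -1), -3)) = Mul(Mul(18, Pow(Add(84, 32), -1)), Mul(-1, -3)) = Mul(Mul(18, Pow(116, -1)), 3) = Mul(Mul(18, Rational(1, 116)), 3) = Mul(Rational(9, 58), 3) = Rational(27, 58)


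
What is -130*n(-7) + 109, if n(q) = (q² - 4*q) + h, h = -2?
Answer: -9641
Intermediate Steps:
n(q) = -2 + q² - 4*q (n(q) = (q² - 4*q) - 2 = -2 + q² - 4*q)
-130*n(-7) + 109 = -130*(-2 + (-7)² - 4*(-7)) + 109 = -130*(-2 + 49 + 28) + 109 = -130*75 + 109 = -9750 + 109 = -9641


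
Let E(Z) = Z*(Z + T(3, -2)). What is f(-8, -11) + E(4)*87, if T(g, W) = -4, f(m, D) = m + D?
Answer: -19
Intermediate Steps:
f(m, D) = D + m
E(Z) = Z*(-4 + Z) (E(Z) = Z*(Z - 4) = Z*(-4 + Z))
f(-8, -11) + E(4)*87 = (-11 - 8) + (4*(-4 + 4))*87 = -19 + (4*0)*87 = -19 + 0*87 = -19 + 0 = -19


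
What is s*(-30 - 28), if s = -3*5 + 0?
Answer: 870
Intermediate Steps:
s = -15 (s = -15 + 0 = -15)
s*(-30 - 28) = -15*(-30 - 28) = -15*(-58) = 870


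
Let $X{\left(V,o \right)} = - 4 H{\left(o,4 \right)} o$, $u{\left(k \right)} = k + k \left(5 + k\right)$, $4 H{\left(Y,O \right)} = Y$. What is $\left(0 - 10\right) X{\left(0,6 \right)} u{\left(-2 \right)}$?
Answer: $-2880$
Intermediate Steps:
$H{\left(Y,O \right)} = \frac{Y}{4}$
$X{\left(V,o \right)} = - o^{2}$ ($X{\left(V,o \right)} = - 4 \frac{o}{4} o = - o o = - o^{2}$)
$\left(0 - 10\right) X{\left(0,6 \right)} u{\left(-2 \right)} = \left(0 - 10\right) \left(- 6^{2}\right) \left(- 2 \left(6 - 2\right)\right) = - 10 \left(\left(-1\right) 36\right) \left(\left(-2\right) 4\right) = \left(-10\right) \left(-36\right) \left(-8\right) = 360 \left(-8\right) = -2880$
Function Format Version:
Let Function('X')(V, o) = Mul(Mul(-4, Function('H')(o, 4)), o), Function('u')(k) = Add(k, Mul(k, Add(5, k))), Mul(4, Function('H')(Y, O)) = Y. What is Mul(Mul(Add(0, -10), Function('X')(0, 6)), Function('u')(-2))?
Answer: -2880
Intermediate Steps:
Function('H')(Y, O) = Mul(Rational(1, 4), Y)
Function('X')(V, o) = Mul(-1, Pow(o, 2)) (Function('X')(V, o) = Mul(Mul(-4, Mul(Rational(1, 4), o)), o) = Mul(Mul(-1, o), o) = Mul(-1, Pow(o, 2)))
Mul(Mul(Add(0, -10), Function('X')(0, 6)), Function('u')(-2)) = Mul(Mul(Add(0, -10), Mul(-1, Pow(6, 2))), Mul(-2, Add(6, -2))) = Mul(Mul(-10, Mul(-1, 36)), Mul(-2, 4)) = Mul(Mul(-10, -36), -8) = Mul(360, -8) = -2880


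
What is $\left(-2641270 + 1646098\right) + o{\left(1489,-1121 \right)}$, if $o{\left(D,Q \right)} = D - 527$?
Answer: $-994210$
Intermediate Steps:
$o{\left(D,Q \right)} = -527 + D$
$\left(-2641270 + 1646098\right) + o{\left(1489,-1121 \right)} = \left(-2641270 + 1646098\right) + \left(-527 + 1489\right) = -995172 + 962 = -994210$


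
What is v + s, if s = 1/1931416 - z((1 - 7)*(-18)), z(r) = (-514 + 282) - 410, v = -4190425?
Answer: -8092213922727/1931416 ≈ -4.1898e+6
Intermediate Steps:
z(r) = -642 (z(r) = -232 - 410 = -642)
s = 1239969073/1931416 (s = 1/1931416 - 1*(-642) = 1/1931416 + 642 = 1239969073/1931416 ≈ 642.00)
v + s = -4190425 + 1239969073/1931416 = -8092213922727/1931416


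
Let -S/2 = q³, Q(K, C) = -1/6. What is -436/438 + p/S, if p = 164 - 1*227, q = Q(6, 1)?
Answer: -1490294/219 ≈ -6805.0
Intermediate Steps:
Q(K, C) = -⅙ (Q(K, C) = -1*⅙ = -⅙)
q = -⅙ ≈ -0.16667
p = -63 (p = 164 - 227 = -63)
S = 1/108 (S = -2*(-⅙)³ = -2*(-1/216) = 1/108 ≈ 0.0092593)
-436/438 + p/S = -436/438 - 63/1/108 = -436*1/438 - 63*108 = -218/219 - 6804 = -1490294/219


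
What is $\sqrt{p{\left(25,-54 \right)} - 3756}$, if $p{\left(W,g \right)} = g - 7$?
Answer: $i \sqrt{3817} \approx 61.782 i$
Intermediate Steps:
$p{\left(W,g \right)} = -7 + g$
$\sqrt{p{\left(25,-54 \right)} - 3756} = \sqrt{\left(-7 - 54\right) - 3756} = \sqrt{-61 - 3756} = \sqrt{-3817} = i \sqrt{3817}$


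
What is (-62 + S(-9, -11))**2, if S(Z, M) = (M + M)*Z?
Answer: 18496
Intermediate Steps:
S(Z, M) = 2*M*Z (S(Z, M) = (2*M)*Z = 2*M*Z)
(-62 + S(-9, -11))**2 = (-62 + 2*(-11)*(-9))**2 = (-62 + 198)**2 = 136**2 = 18496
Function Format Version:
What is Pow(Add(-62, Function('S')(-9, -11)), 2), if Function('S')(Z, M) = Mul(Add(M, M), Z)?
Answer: 18496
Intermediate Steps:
Function('S')(Z, M) = Mul(2, M, Z) (Function('S')(Z, M) = Mul(Mul(2, M), Z) = Mul(2, M, Z))
Pow(Add(-62, Function('S')(-9, -11)), 2) = Pow(Add(-62, Mul(2, -11, -9)), 2) = Pow(Add(-62, 198), 2) = Pow(136, 2) = 18496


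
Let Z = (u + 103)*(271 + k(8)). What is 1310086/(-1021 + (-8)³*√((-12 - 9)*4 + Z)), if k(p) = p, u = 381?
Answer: 1337597806/35375814647 - 1341528064*√33738/35375814647 ≈ -6.9277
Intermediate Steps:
Z = 135036 (Z = (381 + 103)*(271 + 8) = 484*279 = 135036)
1310086/(-1021 + (-8)³*√((-12 - 9)*4 + Z)) = 1310086/(-1021 + (-8)³*√((-12 - 9)*4 + 135036)) = 1310086/(-1021 - 512*√(-21*4 + 135036)) = 1310086/(-1021 - 512*√(-84 + 135036)) = 1310086/(-1021 - 1024*√33738)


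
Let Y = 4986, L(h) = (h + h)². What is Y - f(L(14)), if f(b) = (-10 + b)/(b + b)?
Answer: 3908637/784 ≈ 4985.5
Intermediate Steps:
L(h) = 4*h² (L(h) = (2*h)² = 4*h²)
f(b) = (-10 + b)/(2*b) (f(b) = (-10 + b)/((2*b)) = (-10 + b)*(1/(2*b)) = (-10 + b)/(2*b))
Y - f(L(14)) = 4986 - (-10 + 4*14²)/(2*(4*14²)) = 4986 - (-10 + 4*196)/(2*(4*196)) = 4986 - (-10 + 784)/(2*784) = 4986 - 774/(2*784) = 4986 - 1*387/784 = 4986 - 387/784 = 3908637/784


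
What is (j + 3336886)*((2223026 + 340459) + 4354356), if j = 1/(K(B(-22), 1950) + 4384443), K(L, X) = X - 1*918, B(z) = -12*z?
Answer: 11248278896248490299/487275 ≈ 2.3084e+13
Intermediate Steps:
K(L, X) = -918 + X (K(L, X) = X - 918 = -918 + X)
j = 1/4385475 (j = 1/((-918 + 1950) + 4384443) = 1/(1032 + 4384443) = 1/4385475 ≈ 2.2803e-7)
(j + 3336886)*((2223026 + 340459) + 4354356) = (1/4385475 + 3336886)*((2223026 + 340459) + 4354356) = 14633830130851*(2563485 + 4354356)/4385475 = (14633830130851/4385475)*6917841 = 11248278896248490299/487275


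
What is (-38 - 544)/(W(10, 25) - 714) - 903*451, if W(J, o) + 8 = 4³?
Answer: -133985946/329 ≈ -4.0725e+5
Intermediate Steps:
W(J, o) = 56 (W(J, o) = -8 + 4³ = -8 + 64 = 56)
(-38 - 544)/(W(10, 25) - 714) - 903*451 = (-38 - 544)/(56 - 714) - 903*451 = -582/(-658) - 407253 = -582*(-1/658) - 407253 = 291/329 - 407253 = -133985946/329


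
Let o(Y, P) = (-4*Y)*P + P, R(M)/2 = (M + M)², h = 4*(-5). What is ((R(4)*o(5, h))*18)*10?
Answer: 8755200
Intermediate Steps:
h = -20
R(M) = 8*M² (R(M) = 2*(M + M)² = 2*(2*M)² = 2*(4*M²) = 8*M²)
o(Y, P) = P - 4*P*Y (o(Y, P) = -4*P*Y + P = P - 4*P*Y)
((R(4)*o(5, h))*18)*10 = (((8*4²)*(-20*(1 - 4*5)))*18)*10 = (((8*16)*(-20*(1 - 20)))*18)*10 = ((128*(-20*(-19)))*18)*10 = ((128*380)*18)*10 = (48640*18)*10 = 875520*10 = 8755200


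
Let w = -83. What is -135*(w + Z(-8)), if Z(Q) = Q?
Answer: 12285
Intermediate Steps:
-135*(w + Z(-8)) = -135*(-83 - 8) = -135*(-91) = 12285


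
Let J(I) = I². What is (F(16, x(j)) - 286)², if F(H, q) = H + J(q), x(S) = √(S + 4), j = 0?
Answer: 70756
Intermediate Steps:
x(S) = √(4 + S)
F(H, q) = H + q²
(F(16, x(j)) - 286)² = ((16 + (√(4 + 0))²) - 286)² = ((16 + (√4)²) - 286)² = ((16 + 2²) - 286)² = ((16 + 4) - 286)² = (20 - 286)² = (-266)² = 70756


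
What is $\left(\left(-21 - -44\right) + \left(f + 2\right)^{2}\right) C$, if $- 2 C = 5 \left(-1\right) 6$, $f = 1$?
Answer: $480$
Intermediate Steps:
$C = 15$ ($C = - \frac{5 \left(-1\right) 6}{2} = - \frac{\left(-5\right) 6}{2} = \left(- \frac{1}{2}\right) \left(-30\right) = 15$)
$\left(\left(-21 - -44\right) + \left(f + 2\right)^{2}\right) C = \left(\left(-21 - -44\right) + \left(1 + 2\right)^{2}\right) 15 = \left(\left(-21 + 44\right) + 3^{2}\right) 15 = \left(23 + 9\right) 15 = 32 \cdot 15 = 480$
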